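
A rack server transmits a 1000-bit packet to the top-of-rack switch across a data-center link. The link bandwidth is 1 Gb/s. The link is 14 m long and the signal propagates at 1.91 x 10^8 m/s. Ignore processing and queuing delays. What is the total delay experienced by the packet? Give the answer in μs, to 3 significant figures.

Transmission delay = L/R = 1000 / 1000000000 = 1 μs.
Propagation delay = d/s = 14 m / 191000000 m/s = 0.0732984 μs.
Total = 1.07 μs.

1.07 μs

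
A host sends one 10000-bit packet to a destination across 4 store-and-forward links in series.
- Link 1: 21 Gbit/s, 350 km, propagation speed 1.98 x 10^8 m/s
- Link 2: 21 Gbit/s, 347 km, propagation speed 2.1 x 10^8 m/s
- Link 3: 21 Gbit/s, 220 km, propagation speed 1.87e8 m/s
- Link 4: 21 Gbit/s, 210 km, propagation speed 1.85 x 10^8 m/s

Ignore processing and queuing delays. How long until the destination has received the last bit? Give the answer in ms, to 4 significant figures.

5.734 ms

Transmission delay per hop = L/R = 10000/21000000000 = 0.00047619 ms; 4 hops → 0.00190476 ms.
Propagation delays (d/s per hop): 1.76768, 1.65238, 1.17647, 1.13514 ms; sum = 5.73166 ms.
End-to-end = 5.734 ms.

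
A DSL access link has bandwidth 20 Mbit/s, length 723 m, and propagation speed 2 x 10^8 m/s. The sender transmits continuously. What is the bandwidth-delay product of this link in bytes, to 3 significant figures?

Propagation delay = 723 / 200000000 = 3.615e-06 s.
BDP = R × t_prop = 20000000 × 3.615e-06 = 72.3 bits.
In bytes: 72.3/8 = 9.04 bytes.

9.04 bytes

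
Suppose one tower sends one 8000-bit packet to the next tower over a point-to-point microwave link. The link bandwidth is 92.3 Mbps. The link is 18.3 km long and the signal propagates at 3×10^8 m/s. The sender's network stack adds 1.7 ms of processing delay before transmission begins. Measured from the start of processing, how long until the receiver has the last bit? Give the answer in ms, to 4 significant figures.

1.848 ms

Transmission delay = L/R = 8000 / 92300000 = 0.0866739 ms.
Propagation delay = d/s = 18300 m / 300000000 m/s = 0.061 ms.
Plus processing delay 1.7 ms = 1.7 ms.
Total = 1.848 ms.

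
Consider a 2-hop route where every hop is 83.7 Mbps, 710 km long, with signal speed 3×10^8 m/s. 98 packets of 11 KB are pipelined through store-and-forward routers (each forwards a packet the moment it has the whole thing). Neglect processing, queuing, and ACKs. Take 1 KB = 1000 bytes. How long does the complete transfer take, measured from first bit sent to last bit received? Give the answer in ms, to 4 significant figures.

108.8 ms

Per-hop transmission t_tx = L/R = 88000/83700000 = 1.05137 ms.
Per-hop propagation t_prop = 710000/300000000 = 2.36667 ms.
Pipeline fill: first packet needs 2·t_tx to clear all hops; remaining 97 packets each add one t_tx.
Total = (2+98-1)·t_tx + 2·t_prop = 99·1.05137 + 2·2.36667 = 108.8 ms.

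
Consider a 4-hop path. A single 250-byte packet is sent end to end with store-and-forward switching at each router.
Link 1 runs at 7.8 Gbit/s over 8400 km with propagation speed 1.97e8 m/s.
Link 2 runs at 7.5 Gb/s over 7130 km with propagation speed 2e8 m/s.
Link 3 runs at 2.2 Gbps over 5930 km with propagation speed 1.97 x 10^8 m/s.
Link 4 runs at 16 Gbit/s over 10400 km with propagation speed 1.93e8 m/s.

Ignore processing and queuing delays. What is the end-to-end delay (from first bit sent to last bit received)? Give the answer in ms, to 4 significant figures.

162.3 ms

L = 250 × 8 = 2000 bits.
Transmission delays (L/R per hop): 0.00025641, 0.000266667, 0.000909091, 0.000125 ms; sum = 0.00155717 ms.
Propagation delays (d/s per hop): 42.6396, 35.65, 30.1015, 53.886 ms; sum = 162.277 ms.
End-to-end = 162.3 ms.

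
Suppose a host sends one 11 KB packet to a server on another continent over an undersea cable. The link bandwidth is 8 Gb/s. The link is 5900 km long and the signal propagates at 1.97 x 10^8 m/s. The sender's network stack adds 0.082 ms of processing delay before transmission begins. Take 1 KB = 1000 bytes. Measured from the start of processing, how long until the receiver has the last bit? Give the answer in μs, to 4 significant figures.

L = 88000 bits.
Transmission delay = L/R = 88000 / 8000000000 = 11 μs.
Propagation delay = d/s = 5900000 m / 197000000 m/s = 29949.2 μs.
Plus processing delay 0.082 ms = 82 μs.
Total = 30040 μs.

30040 μs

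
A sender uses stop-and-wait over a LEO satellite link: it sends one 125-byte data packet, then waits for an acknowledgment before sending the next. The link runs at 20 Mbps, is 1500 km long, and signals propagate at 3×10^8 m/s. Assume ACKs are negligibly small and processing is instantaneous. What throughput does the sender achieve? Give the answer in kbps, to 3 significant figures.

t_tx = L/R = 1000/20000000 = 5e-05 s.
t_prop = 1500000/300000000 = 0.005 s; RTT = 0.01 s.
Cycle = t_tx + RTT = 0.01005 s.
Throughput = L / cycle = 1000 / 0.01005 = 99.5 kbps.

99.5 kbps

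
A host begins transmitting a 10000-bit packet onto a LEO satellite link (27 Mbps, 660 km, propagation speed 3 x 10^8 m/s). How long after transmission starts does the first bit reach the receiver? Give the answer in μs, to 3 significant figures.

First bit experiences only propagation delay: d/s = 660000/300000000 = 2200 μs.

2200 μs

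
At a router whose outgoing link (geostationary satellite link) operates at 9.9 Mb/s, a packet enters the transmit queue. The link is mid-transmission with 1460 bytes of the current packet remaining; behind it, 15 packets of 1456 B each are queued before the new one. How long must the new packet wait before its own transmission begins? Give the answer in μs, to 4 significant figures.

Each queued packet: L/R = 11648/9900000 = 1176.57 μs.
15 queued → 17648.5 μs.
Plus remaining 11680 bits of current packet: 1179.8 μs.
Queuing delay = 18830 μs.

18830 μs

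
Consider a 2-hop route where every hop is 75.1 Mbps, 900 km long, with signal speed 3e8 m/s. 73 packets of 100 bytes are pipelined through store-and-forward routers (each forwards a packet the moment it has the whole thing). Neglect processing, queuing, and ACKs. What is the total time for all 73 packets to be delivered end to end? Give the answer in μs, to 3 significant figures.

6790 μs

Per-hop transmission t_tx = L/R = 800/75100000 = 10.6525 μs.
Per-hop propagation t_prop = 900000/300000000 = 3000 μs.
Pipeline fill: first packet needs 2·t_tx to clear all hops; remaining 72 packets each add one t_tx.
Total = (2+73-1)·t_tx + 2·t_prop = 74·10.6525 + 2·3000 = 6790 μs.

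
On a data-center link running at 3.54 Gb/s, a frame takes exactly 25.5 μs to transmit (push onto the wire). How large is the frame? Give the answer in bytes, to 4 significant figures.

11280 bytes

L = R × t_tx = 3540000000 b/s × 2.55e-05 s = 90270 bits.
In bytes: 90270 / 8 = 11280 bytes.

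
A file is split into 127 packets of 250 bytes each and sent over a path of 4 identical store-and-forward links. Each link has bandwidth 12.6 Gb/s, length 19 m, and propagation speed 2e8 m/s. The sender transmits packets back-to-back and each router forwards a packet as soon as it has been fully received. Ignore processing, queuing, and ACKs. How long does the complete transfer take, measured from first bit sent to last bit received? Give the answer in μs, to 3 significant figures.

Per-hop transmission t_tx = L/R = 2000/12600000000 = 0.15873 μs.
Per-hop propagation t_prop = 19/200000000 = 0.095 μs.
Pipeline fill: first packet needs 4·t_tx to clear all hops; remaining 126 packets each add one t_tx.
Total = (4+127-1)·t_tx + 4·t_prop = 130·0.15873 + 4·0.095 = 21.0 μs.

21.0 μs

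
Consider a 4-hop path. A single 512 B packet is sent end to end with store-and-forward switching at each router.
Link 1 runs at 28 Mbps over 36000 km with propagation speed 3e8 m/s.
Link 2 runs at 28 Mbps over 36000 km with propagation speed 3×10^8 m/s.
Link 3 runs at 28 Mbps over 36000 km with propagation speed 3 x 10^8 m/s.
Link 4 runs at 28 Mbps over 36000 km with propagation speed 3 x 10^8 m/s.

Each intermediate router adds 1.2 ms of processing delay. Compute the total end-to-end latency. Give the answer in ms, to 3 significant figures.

L = 512 × 8 = 4096 bits.
Transmission delay per hop = L/R = 4096/28000000 = 0.146286 ms; 4 hops → 0.585143 ms.
Propagation delays (d/s per hop): 120, 120, 120, 120 ms; sum = 480 ms.
Processing at 3 router(s): 3 × 1.2 ms = 3.6 ms.
End-to-end = 484 ms.

484 ms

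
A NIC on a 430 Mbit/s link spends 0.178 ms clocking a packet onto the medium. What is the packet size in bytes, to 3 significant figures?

L = R × t_tx = 430000000 b/s × 0.000178 s = 76540 bits.
In bytes: 76540 / 8 = 9570 bytes.

9570 bytes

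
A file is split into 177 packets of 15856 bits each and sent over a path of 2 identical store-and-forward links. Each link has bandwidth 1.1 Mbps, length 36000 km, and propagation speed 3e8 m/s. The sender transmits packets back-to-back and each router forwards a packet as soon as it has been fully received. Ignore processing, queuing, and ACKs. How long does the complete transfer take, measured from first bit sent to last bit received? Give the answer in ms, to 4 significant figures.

Per-hop transmission t_tx = L/R = 15856/1100000 = 14.4145 ms.
Per-hop propagation t_prop = 36000000/300000000 = 120 ms.
Pipeline fill: first packet needs 2·t_tx to clear all hops; remaining 176 packets each add one t_tx.
Total = (2+177-1)·t_tx + 2·t_prop = 178·14.4145 + 2·120 = 2806 ms.

2806 ms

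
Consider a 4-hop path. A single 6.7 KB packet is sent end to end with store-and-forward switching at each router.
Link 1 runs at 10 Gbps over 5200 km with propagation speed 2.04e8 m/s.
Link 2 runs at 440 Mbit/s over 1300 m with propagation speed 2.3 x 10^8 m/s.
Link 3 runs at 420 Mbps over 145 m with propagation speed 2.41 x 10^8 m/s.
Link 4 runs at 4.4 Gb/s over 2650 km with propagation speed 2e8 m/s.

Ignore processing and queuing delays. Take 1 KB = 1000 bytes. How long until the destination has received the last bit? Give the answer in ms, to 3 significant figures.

39.0 ms

L = 53600 bits.
Transmission delays (L/R per hop): 0.00536, 0.121818, 0.127619, 0.0121818 ms; sum = 0.266979 ms.
Propagation delays (d/s per hop): 25.4902, 0.00565217, 0.00060166, 13.25 ms; sum = 38.7464 ms.
End-to-end = 39.0 ms.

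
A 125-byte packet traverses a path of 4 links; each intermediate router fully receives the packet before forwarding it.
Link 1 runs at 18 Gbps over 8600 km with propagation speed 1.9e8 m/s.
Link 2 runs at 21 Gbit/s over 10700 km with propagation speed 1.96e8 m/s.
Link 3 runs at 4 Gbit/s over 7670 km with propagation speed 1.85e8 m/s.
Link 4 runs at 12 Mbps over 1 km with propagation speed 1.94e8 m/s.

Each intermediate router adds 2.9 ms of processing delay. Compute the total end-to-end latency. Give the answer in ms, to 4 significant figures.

150.1 ms

L = 125 × 8 = 1000 bits.
Transmission delays (L/R per hop): 5.55556e-05, 4.7619e-05, 0.00025, 0.0833333 ms; sum = 0.0836865 ms.
Propagation delays (d/s per hop): 45.2632, 54.5918, 41.4595, 0.00515464 ms; sum = 141.32 ms.
Processing at 3 router(s): 3 × 2.9 ms = 8.7 ms.
End-to-end = 150.1 ms.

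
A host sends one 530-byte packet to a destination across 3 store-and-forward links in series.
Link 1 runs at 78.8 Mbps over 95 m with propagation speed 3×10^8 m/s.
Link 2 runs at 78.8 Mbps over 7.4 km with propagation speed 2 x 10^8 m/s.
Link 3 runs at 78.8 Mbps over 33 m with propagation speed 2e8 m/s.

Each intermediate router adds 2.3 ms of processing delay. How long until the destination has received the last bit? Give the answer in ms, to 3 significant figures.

4.80 ms

L = 530 × 8 = 4240 bits.
Transmission delay per hop = L/R = 4240/78800000 = 0.0538071 ms; 3 hops → 0.161421 ms.
Propagation delays (d/s per hop): 0.000316667, 0.037, 0.000165 ms; sum = 0.0374817 ms.
Processing at 2 router(s): 2 × 2.3 ms = 4.6 ms.
End-to-end = 4.80 ms.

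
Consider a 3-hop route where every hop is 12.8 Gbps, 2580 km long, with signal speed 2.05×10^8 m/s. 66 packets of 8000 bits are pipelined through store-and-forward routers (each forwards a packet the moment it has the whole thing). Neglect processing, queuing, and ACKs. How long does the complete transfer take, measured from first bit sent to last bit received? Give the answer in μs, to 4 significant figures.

37800 μs

Per-hop transmission t_tx = L/R = 8000/12800000000 = 0.625 μs.
Per-hop propagation t_prop = 2580000/2.05e+08 = 12585.4 μs.
Pipeline fill: first packet needs 3·t_tx to clear all hops; remaining 65 packets each add one t_tx.
Total = (3+66-1)·t_tx + 3·t_prop = 68·0.625 + 3·12585.4 = 37800 μs.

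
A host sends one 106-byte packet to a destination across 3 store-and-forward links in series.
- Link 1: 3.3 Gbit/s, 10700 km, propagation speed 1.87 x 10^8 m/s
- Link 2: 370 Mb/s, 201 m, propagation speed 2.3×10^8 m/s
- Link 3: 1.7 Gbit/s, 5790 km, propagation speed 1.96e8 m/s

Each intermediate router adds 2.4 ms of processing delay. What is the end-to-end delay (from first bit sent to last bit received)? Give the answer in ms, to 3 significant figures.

L = 106 × 8 = 848 bits.
Transmission delays (L/R per hop): 0.00025697, 0.00229189, 0.000498824 ms; sum = 0.00304769 ms.
Propagation delays (d/s per hop): 57.2193, 0.000873913, 29.5408 ms; sum = 86.7609 ms.
Processing at 2 router(s): 2 × 2.4 ms = 4.8 ms.
End-to-end = 91.6 ms.

91.6 ms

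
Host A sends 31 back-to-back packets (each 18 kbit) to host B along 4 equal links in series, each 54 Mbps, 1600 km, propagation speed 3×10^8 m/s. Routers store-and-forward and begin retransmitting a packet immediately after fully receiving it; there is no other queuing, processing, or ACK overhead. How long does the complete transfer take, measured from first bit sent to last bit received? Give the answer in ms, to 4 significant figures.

32.67 ms

Per-hop transmission t_tx = L/R = 18000/54000000 = 0.333333 ms.
Per-hop propagation t_prop = 1600000/300000000 = 5.33333 ms.
Pipeline fill: first packet needs 4·t_tx to clear all hops; remaining 30 packets each add one t_tx.
Total = (4+31-1)·t_tx + 4·t_prop = 34·0.333333 + 4·5.33333 = 32.67 ms.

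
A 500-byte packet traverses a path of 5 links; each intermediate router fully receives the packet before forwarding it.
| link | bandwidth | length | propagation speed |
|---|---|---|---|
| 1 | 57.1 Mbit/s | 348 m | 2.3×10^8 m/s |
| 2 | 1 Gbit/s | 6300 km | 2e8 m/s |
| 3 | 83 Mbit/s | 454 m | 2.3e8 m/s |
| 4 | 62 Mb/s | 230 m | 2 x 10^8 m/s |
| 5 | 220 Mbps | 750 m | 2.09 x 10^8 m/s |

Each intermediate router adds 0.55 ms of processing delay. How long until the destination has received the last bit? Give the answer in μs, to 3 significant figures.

L = 500 × 8 = 4000 bits.
Transmission delays (L/R per hop): 70.0525, 4, 48.1928, 64.5161, 18.1818 μs; sum = 204.943 μs.
Propagation delays (d/s per hop): 1.51304, 31500, 1.97391, 1.15, 3.58852 μs; sum = 31508.2 μs.
Processing at 4 router(s): 4 × 0.55 ms = 2200 μs.
End-to-end = 33900 μs.

33900 μs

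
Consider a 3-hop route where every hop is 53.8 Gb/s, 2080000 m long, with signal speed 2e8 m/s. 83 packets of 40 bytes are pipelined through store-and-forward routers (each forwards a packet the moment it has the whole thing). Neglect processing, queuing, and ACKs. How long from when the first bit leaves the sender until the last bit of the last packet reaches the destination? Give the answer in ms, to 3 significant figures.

Per-hop transmission t_tx = L/R = 320/53800000000 = 5.94796e-06 ms.
Per-hop propagation t_prop = 2080000/200000000 = 10.4 ms.
Pipeline fill: first packet needs 3·t_tx to clear all hops; remaining 82 packets each add one t_tx.
Total = (3+83-1)·t_tx + 3·t_prop = 85·5.94796e-06 + 3·10.4 = 31.2 ms.

31.2 ms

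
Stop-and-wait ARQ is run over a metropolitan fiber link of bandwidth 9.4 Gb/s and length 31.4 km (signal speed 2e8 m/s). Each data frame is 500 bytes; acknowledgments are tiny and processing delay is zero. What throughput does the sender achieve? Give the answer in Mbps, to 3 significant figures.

12.7 Mbps

t_tx = L/R = 4000/9400000000 = 4.25532e-07 s.
t_prop = 31400/200000000 = 0.000157 s; RTT = 0.000314 s.
Cycle = t_tx + RTT = 0.000314426 s.
Throughput = L / cycle = 4000 / 0.000314426 = 12.7 Mbps.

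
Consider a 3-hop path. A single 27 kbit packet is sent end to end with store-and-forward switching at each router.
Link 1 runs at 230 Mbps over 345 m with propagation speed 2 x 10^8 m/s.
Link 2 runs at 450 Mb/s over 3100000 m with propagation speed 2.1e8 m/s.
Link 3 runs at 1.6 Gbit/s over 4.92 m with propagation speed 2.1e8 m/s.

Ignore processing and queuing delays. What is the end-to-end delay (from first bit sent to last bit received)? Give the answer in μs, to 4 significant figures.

L = 27000 bits.
Transmission delays (L/R per hop): 117.391, 60, 16.875 μs; sum = 194.266 μs.
Propagation delays (d/s per hop): 1.725, 14761.9, 0.0234286 μs; sum = 14763.7 μs.
End-to-end = 14960 μs.

14960 μs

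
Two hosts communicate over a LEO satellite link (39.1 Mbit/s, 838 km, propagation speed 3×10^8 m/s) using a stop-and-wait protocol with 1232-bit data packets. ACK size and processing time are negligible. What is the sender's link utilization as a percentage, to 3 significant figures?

t_tx = L/R = 1232/39100000 = 3.1509e-05 s.
t_prop = 838000/300000000 = 0.00279333 s; RTT = 0.00558667 s.
Cycle = t_tx + RTT = 0.00561818 s.
Utilization = t_tx / cycle = 3.1509e-05/0.00561818 = 0.561 %.

0.561 %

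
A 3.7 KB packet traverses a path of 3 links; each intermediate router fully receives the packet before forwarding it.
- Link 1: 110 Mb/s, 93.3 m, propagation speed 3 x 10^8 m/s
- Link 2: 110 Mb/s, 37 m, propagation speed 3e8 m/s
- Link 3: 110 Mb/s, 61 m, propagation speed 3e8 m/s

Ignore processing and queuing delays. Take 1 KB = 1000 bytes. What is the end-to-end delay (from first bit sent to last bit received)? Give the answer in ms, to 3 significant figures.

L = 29600 bits.
Transmission delay per hop = L/R = 29600/110000000 = 0.269091 ms; 3 hops → 0.807273 ms.
Propagation delays (d/s per hop): 0.000311, 0.000123333, 0.000203333 ms; sum = 0.000637667 ms.
End-to-end = 0.808 ms.

0.808 ms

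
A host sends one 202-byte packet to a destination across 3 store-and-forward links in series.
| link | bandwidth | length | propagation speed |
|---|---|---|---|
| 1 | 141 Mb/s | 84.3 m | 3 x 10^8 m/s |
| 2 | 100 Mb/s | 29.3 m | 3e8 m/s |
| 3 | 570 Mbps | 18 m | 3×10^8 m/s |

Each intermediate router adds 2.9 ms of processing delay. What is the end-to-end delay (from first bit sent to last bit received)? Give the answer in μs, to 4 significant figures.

5831 μs

L = 202 × 8 = 1616 bits.
Transmission delays (L/R per hop): 11.461, 16.16, 2.83509 μs; sum = 30.4561 μs.
Propagation delays (d/s per hop): 0.281, 0.0976667, 0.06 μs; sum = 0.438667 μs.
Processing at 2 router(s): 2 × 2.9 ms = 5800 μs.
End-to-end = 5831 μs.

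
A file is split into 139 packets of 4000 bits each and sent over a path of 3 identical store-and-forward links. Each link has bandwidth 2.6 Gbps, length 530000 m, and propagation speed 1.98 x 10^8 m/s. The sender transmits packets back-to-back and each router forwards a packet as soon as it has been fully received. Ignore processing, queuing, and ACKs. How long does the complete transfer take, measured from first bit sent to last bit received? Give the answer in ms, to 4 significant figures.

8.247 ms

Per-hop transmission t_tx = L/R = 4000/2600000000 = 0.00153846 ms.
Per-hop propagation t_prop = 530000/198000000 = 2.67677 ms.
Pipeline fill: first packet needs 3·t_tx to clear all hops; remaining 138 packets each add one t_tx.
Total = (3+139-1)·t_tx + 3·t_prop = 141·0.00153846 + 3·2.67677 = 8.247 ms.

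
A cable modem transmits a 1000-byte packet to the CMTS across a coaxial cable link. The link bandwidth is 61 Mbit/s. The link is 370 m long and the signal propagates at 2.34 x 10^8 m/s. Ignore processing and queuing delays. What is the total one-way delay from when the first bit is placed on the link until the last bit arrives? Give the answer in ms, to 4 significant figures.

L = 1000 × 8 = 8000 bits.
Transmission delay = L/R = 8000 / 61000000 = 0.131148 ms.
Propagation delay = d/s = 370 m / 234000000 m/s = 0.0015812 ms.
Total = 0.1327 ms.

0.1327 ms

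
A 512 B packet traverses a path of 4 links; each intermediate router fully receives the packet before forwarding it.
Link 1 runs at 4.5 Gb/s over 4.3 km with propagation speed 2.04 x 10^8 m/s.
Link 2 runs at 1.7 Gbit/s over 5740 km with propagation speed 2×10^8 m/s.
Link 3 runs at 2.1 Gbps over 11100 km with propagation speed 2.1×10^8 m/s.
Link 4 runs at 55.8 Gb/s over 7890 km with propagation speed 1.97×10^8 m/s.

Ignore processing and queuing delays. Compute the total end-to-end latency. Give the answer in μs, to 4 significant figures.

L = 512 × 8 = 4096 bits.
Transmission delays (L/R per hop): 0.910222, 2.40941, 1.95048, 0.073405 μs; sum = 5.34352 μs.
Propagation delays (d/s per hop): 21.0784, 28700, 52857.1, 40050.8 μs; sum = 121629 μs.
End-to-end = 121600 μs.

121600 μs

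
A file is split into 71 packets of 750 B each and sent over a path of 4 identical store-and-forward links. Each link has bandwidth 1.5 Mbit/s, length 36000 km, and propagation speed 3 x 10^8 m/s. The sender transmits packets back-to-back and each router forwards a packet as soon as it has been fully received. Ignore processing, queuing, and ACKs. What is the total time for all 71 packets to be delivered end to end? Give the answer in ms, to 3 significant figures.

776 ms

Per-hop transmission t_tx = L/R = 6000/1500000 = 4 ms.
Per-hop propagation t_prop = 36000000/300000000 = 120 ms.
Pipeline fill: first packet needs 4·t_tx to clear all hops; remaining 70 packets each add one t_tx.
Total = (4+71-1)·t_tx + 4·t_prop = 74·4 + 4·120 = 776 ms.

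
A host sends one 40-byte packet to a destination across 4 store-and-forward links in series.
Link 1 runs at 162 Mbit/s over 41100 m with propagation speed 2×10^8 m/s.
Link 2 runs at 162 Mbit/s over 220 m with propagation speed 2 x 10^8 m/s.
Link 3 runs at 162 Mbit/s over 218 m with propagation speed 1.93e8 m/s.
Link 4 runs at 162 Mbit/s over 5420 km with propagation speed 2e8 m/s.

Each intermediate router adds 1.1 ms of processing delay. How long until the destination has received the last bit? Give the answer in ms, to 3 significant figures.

L = 40 × 8 = 320 bits.
Transmission delay per hop = L/R = 320/162000000 = 0.00197531 ms; 4 hops → 0.00790123 ms.
Propagation delays (d/s per hop): 0.2055, 0.0011, 0.00112953, 27.1 ms; sum = 27.3077 ms.
Processing at 3 router(s): 3 × 1.1 ms = 3.3 ms.
End-to-end = 30.6 ms.

30.6 ms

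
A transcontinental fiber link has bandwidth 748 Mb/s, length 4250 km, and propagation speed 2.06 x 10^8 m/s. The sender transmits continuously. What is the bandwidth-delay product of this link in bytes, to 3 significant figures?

1930000 bytes

Propagation delay = 4250000 / 206000000 = 0.0206311 s.
BDP = R × t_prop = 748000000 × 0.0206311 = 15432000 bits.
In bytes: 15432000/8 = 1930000 bytes.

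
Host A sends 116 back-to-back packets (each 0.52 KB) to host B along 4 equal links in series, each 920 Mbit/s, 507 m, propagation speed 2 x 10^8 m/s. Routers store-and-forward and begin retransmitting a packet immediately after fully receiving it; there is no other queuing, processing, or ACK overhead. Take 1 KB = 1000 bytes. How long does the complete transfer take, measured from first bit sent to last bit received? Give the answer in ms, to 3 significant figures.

0.548 ms

Per-hop transmission t_tx = L/R = 4160/920000000 = 0.00452174 ms.
Per-hop propagation t_prop = 507/200000000 = 0.002535 ms.
Pipeline fill: first packet needs 4·t_tx to clear all hops; remaining 115 packets each add one t_tx.
Total = (4+116-1)·t_tx + 4·t_prop = 119·0.00452174 + 4·0.002535 = 0.548 ms.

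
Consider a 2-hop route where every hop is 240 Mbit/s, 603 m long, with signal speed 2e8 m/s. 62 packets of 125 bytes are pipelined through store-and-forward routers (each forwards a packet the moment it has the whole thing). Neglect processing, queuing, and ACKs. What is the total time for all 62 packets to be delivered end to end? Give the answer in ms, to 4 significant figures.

Per-hop transmission t_tx = L/R = 1000/240000000 = 0.00416667 ms.
Per-hop propagation t_prop = 603/200000000 = 0.003015 ms.
Pipeline fill: first packet needs 2·t_tx to clear all hops; remaining 61 packets each add one t_tx.
Total = (2+62-1)·t_tx + 2·t_prop = 63·0.00416667 + 2·0.003015 = 0.2685 ms.

0.2685 ms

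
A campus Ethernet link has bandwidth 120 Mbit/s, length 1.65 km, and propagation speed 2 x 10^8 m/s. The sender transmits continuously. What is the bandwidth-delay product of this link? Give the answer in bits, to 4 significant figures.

Propagation delay = 1650 / 200000000 = 8.25e-06 s.
BDP = R × t_prop = 120000000 × 8.25e-06 = 990 bits.

990.0 bits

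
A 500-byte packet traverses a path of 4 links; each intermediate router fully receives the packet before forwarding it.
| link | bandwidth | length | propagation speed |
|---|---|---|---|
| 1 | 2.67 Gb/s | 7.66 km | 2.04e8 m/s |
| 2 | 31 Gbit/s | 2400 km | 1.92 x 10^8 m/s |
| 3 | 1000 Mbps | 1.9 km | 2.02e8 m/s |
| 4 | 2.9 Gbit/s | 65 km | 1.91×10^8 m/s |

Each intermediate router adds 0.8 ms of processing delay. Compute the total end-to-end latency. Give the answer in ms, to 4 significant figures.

L = 500 × 8 = 4000 bits.
Transmission delays (L/R per hop): 0.00149813, 0.000129032, 0.004, 0.00137931 ms; sum = 0.00700647 ms.
Propagation delays (d/s per hop): 0.037549, 12.5, 0.00940594, 0.340314 ms; sum = 12.8873 ms.
Processing at 3 router(s): 3 × 0.8 ms = 2.4 ms.
End-to-end = 15.29 ms.

15.29 ms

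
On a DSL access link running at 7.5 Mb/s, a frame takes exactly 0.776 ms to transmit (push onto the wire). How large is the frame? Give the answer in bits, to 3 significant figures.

L = R × t_tx = 7500000 b/s × 0.000776 s = 5820 bits.

5820 bits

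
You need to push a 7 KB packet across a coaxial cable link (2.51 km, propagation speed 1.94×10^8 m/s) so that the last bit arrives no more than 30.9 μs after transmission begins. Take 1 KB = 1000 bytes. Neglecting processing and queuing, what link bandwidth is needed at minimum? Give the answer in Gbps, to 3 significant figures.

3.12 Gbps

L = 56000 bits.
Propagation delay = 2510 / 194000000 = 12.9381 μs.
Transmission budget = 30.9 − 12.9381 = 17.9619 μs.
R ≥ L / t_tx = 56000 bits / 1.79619e-05 s = 3.12 Gbps.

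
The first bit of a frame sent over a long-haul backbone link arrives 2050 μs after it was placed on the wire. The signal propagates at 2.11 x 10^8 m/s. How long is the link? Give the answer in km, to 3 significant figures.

d = s × t_prop = 211000000 × 0.00205 = 433 km.

433 km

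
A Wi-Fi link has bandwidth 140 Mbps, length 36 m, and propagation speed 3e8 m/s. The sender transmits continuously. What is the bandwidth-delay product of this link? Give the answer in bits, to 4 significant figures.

16.80 bits

Propagation delay = 36 / 300000000 = 1.2e-07 s.
BDP = R × t_prop = 140000000 × 1.2e-07 = 16.8 bits.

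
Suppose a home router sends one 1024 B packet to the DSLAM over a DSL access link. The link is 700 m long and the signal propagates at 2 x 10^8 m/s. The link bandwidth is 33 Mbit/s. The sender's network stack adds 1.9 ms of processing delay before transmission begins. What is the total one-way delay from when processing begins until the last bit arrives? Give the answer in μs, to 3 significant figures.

2150 μs

L = 1024 × 8 = 8192 bits.
Transmission delay = L/R = 8192 / 33000000 = 248.242 μs.
Propagation delay = d/s = 700 m / 200000000 m/s = 3.5 μs.
Plus processing delay 1.9 ms = 1900 μs.
Total = 2150 μs.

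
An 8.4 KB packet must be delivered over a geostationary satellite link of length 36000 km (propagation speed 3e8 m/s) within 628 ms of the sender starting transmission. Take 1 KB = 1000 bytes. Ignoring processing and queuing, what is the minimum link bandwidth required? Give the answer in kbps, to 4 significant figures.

132.3 kbps

L = 67200 bits.
Propagation delay = 36000000 / 300000000 = 120 ms.
Transmission budget = 628 − 120 = 508 ms.
R ≥ L / t_tx = 67200 bits / 0.508 s = 132.3 kbps.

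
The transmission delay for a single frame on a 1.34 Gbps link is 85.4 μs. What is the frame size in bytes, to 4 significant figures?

14300 bytes

L = R × t_tx = 1340000000 b/s × 8.54e-05 s = 114436 bits.
In bytes: 114436 / 8 = 14300 bytes.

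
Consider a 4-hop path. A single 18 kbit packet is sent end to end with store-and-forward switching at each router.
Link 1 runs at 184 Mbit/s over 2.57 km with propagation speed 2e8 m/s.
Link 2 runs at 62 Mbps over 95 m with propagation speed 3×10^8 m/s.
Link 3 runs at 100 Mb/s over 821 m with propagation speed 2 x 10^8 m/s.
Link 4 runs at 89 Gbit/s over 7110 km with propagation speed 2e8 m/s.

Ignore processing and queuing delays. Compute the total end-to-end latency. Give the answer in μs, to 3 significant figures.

L = 18000 bits.
Transmission delays (L/R per hop): 97.8261, 290.323, 180, 0.202247 μs; sum = 568.351 μs.
Propagation delays (d/s per hop): 12.85, 0.316667, 4.105, 35550 μs; sum = 35567.3 μs.
End-to-end = 36100 μs.

36100 μs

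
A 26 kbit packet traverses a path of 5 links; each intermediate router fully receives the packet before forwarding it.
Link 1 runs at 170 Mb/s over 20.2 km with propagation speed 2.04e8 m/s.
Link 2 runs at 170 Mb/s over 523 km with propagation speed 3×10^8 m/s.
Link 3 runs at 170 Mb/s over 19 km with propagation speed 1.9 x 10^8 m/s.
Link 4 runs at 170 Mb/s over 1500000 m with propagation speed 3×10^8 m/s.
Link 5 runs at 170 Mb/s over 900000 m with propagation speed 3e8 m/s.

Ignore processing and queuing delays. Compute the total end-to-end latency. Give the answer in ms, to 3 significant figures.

10.7 ms

L = 26000 bits.
Transmission delay per hop = L/R = 26000/170000000 = 0.152941 ms; 5 hops → 0.764706 ms.
Propagation delays (d/s per hop): 0.0990196, 1.74333, 0.1, 5, 3 ms; sum = 9.94235 ms.
End-to-end = 10.7 ms.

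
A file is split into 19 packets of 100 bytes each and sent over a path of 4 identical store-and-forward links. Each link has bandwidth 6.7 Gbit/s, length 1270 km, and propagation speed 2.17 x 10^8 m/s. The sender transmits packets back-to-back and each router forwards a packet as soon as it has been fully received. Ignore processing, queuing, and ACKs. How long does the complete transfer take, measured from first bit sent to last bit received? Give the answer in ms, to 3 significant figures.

Per-hop transmission t_tx = L/R = 800/6700000000 = 0.000119403 ms.
Per-hop propagation t_prop = 1270000/217000000 = 5.85253 ms.
Pipeline fill: first packet needs 4·t_tx to clear all hops; remaining 18 packets each add one t_tx.
Total = (4+19-1)·t_tx + 4·t_prop = 22·0.000119403 + 4·5.85253 = 23.4 ms.

23.4 ms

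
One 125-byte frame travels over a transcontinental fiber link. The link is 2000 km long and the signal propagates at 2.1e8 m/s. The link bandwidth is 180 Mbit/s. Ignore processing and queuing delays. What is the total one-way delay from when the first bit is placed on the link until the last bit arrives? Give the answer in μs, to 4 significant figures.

9529 μs

L = 125 × 8 = 1000 bits.
Transmission delay = L/R = 1000 / 180000000 = 5.55556 μs.
Propagation delay = d/s = 2000000 m / 210000000 m/s = 9523.81 μs.
Total = 9529 μs.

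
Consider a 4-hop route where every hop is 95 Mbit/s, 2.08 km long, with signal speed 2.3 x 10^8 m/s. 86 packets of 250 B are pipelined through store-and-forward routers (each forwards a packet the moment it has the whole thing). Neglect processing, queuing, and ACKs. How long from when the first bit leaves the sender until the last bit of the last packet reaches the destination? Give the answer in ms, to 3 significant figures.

Per-hop transmission t_tx = L/R = 2000/95000000 = 0.0210526 ms.
Per-hop propagation t_prop = 2080/2.3e+08 = 0.00904348 ms.
Pipeline fill: first packet needs 4·t_tx to clear all hops; remaining 85 packets each add one t_tx.
Total = (4+86-1)·t_tx + 4·t_prop = 89·0.0210526 + 4·0.00904348 = 1.91 ms.

1.91 ms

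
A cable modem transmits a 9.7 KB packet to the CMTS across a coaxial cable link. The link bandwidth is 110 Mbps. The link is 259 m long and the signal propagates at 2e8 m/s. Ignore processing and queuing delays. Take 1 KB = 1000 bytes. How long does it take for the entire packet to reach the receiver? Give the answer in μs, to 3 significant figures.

L = 77600 bits.
Transmission delay = L/R = 77600 / 110000000 = 705.455 μs.
Propagation delay = d/s = 259 m / 200000000 m/s = 1.295 μs.
Total = 707 μs.

707 μs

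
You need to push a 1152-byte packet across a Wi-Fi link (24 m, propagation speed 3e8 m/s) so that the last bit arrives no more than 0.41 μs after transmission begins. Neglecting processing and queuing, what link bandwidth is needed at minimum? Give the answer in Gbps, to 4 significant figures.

L = 9216 bits.
Propagation delay = 24 / 300000000 = 0.08 μs.
Transmission budget = 0.41 − 0.08 = 0.33 μs.
R ≥ L / t_tx = 9216 bits / 3.3e-07 s = 27.93 Gbps.

27.93 Gbps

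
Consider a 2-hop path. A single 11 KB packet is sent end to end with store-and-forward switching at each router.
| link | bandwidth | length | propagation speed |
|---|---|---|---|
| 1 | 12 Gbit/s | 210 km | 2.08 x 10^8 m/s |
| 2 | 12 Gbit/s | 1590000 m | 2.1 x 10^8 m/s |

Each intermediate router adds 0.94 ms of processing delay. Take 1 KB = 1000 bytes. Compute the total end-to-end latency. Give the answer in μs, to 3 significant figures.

L = 88000 bits.
Transmission delay per hop = L/R = 88000/12000000000 = 7.33333 μs; 2 hops → 14.6667 μs.
Propagation delays (d/s per hop): 1009.62, 7571.43 μs; sum = 8581.04 μs.
Processing at 1 router(s): 1 × 0.94 ms = 940 μs.
End-to-end = 9540 μs.

9540 μs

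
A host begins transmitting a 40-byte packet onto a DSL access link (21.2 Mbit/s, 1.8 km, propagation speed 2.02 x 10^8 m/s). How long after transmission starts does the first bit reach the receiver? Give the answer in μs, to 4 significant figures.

8.911 μs

First bit experiences only propagation delay: d/s = 1800/202000000 = 8.911 μs.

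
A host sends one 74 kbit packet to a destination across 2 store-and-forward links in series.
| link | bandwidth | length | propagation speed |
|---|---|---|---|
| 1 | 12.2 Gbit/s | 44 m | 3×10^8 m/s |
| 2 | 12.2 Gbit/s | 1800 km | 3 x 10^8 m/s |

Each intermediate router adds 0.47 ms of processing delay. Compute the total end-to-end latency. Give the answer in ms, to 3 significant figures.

L = 74000 bits.
Transmission delay per hop = L/R = 74000/12200000000 = 0.00606557 ms; 2 hops → 0.0121311 ms.
Propagation delays (d/s per hop): 0.000146667, 6 ms; sum = 6.00015 ms.
Processing at 1 router(s): 1 × 0.47 ms = 0.47 ms.
End-to-end = 6.48 ms.

6.48 ms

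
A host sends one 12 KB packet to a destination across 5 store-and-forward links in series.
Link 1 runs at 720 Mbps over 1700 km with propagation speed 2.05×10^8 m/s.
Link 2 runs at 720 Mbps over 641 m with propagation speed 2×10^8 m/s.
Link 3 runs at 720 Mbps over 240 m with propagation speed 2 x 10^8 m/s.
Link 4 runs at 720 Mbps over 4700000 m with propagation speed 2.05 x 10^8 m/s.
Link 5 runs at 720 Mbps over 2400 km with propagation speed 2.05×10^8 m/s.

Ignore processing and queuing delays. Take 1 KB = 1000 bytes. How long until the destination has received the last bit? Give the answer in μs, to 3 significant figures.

L = 96000 bits.
Transmission delay per hop = L/R = 96000/720000000 = 133.333 μs; 5 hops → 666.667 μs.
Propagation delays (d/s per hop): 8292.68, 3.205, 1.2, 22926.8, 11707.3 μs; sum = 42931.2 μs.
End-to-end = 43600 μs.

43600 μs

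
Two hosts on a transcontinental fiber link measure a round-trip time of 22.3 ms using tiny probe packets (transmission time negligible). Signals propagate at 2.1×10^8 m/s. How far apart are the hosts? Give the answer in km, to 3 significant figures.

One-way propagation = RTT/2 = 11.15 ms.
d = s × t = 210000000 × 0.01115 = 2340 km.

2340 km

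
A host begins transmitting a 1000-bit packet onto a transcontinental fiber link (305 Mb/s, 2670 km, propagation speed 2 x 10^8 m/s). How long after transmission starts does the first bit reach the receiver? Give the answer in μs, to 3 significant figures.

First bit experiences only propagation delay: d/s = 2670000/200000000 = 13400 μs.

13400 μs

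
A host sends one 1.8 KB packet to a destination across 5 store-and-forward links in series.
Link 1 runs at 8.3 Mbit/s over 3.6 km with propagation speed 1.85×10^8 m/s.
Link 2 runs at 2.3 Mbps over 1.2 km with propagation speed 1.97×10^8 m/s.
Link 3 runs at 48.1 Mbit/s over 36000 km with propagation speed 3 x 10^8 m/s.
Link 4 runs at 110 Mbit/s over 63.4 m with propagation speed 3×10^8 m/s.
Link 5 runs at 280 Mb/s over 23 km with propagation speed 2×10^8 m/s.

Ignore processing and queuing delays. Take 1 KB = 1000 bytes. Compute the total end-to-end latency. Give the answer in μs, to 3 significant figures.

129000 μs

L = 14400 bits.
Transmission delays (L/R per hop): 1734.94, 6260.87, 299.376, 130.909, 51.4286 μs; sum = 8477.52 μs.
Propagation delays (d/s per hop): 19.4595, 6.09137, 120000, 0.211333, 115 μs; sum = 120141 μs.
End-to-end = 129000 μs.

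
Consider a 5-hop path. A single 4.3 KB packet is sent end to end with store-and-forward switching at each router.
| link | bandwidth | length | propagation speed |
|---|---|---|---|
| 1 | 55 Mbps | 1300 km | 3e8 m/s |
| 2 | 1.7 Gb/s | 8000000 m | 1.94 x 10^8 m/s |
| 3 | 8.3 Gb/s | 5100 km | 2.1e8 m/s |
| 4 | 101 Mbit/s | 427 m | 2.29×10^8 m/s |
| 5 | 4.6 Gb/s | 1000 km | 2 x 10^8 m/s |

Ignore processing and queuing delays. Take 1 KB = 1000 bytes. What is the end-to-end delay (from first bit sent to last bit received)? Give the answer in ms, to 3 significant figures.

75.9 ms

L = 34400 bits.
Transmission delays (L/R per hop): 0.625455, 0.0202353, 0.00414458, 0.340594, 0.00747826 ms; sum = 0.997907 ms.
Propagation delays (d/s per hop): 4.33333, 41.2371, 24.2857, 0.00186463, 5 ms; sum = 74.858 ms.
End-to-end = 75.9 ms.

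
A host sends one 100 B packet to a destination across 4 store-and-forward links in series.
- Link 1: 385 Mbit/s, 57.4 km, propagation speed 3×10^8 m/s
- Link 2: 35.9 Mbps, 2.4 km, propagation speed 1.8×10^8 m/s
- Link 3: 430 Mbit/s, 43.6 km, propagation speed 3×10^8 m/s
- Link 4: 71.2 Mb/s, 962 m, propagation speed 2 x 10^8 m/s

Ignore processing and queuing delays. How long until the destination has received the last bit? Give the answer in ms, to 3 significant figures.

0.392 ms

L = 100 × 8 = 800 bits.
Transmission delays (L/R per hop): 0.00207792, 0.0222841, 0.00186047, 0.011236 ms; sum = 0.0374585 ms.
Propagation delays (d/s per hop): 0.191333, 0.0133333, 0.145333, 0.00481 ms; sum = 0.35481 ms.
End-to-end = 0.392 ms.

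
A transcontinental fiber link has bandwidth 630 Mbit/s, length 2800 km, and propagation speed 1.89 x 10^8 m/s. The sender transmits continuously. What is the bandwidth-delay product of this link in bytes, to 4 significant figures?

Propagation delay = 2800000 / 189000000 = 0.0148148 s.
BDP = R × t_prop = 630000000 × 0.0148148 = 9333330 bits.
In bytes: 9333330/8 = 1167000 bytes.

1167000 bytes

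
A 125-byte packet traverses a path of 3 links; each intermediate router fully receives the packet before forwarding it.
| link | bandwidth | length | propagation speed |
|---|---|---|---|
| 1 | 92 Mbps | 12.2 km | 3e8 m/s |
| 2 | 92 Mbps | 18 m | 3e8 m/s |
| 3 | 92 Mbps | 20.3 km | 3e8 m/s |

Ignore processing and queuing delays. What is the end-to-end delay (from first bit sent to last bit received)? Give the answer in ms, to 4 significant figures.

L = 125 × 8 = 1000 bits.
Transmission delay per hop = L/R = 1000/92000000 = 0.0108696 ms; 3 hops → 0.0326087 ms.
Propagation delays (d/s per hop): 0.0406667, 6e-05, 0.0676667 ms; sum = 0.108393 ms.
End-to-end = 0.1410 ms.

0.1410 ms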